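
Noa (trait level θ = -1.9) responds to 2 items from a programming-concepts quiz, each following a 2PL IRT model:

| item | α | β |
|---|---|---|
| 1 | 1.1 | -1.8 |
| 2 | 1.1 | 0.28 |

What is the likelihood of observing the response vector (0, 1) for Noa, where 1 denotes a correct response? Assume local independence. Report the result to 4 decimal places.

0.0440

P(θ) = 1 / (1 + exp(−α(θ − β)))
P_1 = 1/(1+e^{0.1100}) = 0.4725
P_2 = 1/(1+e^{2.3980}) = 0.0833
L = (1−P_1) × P_2 = 0.5275 × 0.0833 = 0.04395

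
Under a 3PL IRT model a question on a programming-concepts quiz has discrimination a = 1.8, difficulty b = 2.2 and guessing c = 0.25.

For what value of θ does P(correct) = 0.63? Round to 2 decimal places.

2.21

P(θ) = c + (1 − c) · 1 / (1 + exp(−a(θ − b)))
Remove guessing floor: (0.63 − 0.25)/(1 − 0.25) = 0.5067
logit = ln(0.5067/0.4933) = 0.0267
θ = b + logit/(a) = 2.2 + 0.0267/1.8000 = 2.2148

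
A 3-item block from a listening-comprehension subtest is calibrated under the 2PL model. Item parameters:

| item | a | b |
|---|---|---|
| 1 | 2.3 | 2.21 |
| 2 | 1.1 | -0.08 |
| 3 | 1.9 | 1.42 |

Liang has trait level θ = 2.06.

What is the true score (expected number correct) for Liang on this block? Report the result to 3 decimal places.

2.099

P(θ) = 1 / (1 + exp(−a(θ − b)))
P_1 = 1/(1+e^{0.3450}) = 0.4146
P_2 = 1/(1+e^{-2.3540}) = 0.9133
P_3 = 1/(1+e^{-1.2160}) = 0.7714
E[score] = 0.4146 + 0.9133 + 0.7714 = 2.0992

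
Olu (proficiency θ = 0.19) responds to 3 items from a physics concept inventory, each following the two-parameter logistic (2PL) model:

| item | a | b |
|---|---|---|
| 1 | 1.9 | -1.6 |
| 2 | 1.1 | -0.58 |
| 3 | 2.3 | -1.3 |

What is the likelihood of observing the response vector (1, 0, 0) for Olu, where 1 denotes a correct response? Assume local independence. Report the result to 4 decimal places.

0.0091

P(θ) = 1 / (1 + exp(−a(θ − b)))
P_1 = 1/(1+e^{-3.4010}) = 0.9677
P_2 = 1/(1+e^{-0.8470}) = 0.6999
P_3 = 1/(1+e^{-3.4270}) = 0.9685
L = P_1 × (1−P_2) × (1−P_3) = 0.9677 × 0.3001 × 0.0315 = 0.00914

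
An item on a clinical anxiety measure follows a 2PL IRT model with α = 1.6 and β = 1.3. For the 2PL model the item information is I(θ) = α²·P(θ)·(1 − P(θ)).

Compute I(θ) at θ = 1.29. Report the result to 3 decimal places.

P = 1/(1+e^{0.0160}) = 0.4960
P(1−P) = 0.4960 × 0.5040 = 0.2500
I = α² × P(1−P) = 1.6² × 0.2500 = 0.63996

0.640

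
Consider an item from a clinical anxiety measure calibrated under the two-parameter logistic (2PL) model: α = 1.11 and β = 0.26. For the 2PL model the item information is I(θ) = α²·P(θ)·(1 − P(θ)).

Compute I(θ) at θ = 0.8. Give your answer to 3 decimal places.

0.282

P = 1/(1+e^{-0.5994}) = 0.6455
P(1−P) = 0.6455 × 0.3545 = 0.2288
I = α² × P(1−P) = 1.11² × 0.2288 = 0.28193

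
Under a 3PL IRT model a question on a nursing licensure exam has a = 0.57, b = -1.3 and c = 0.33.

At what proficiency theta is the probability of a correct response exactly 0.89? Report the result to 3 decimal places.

1.555

P(theta) = c + (1 − c) · 1 / (1 + exp(−a(theta − b)))
Remove guessing floor: (0.89 − 0.33)/(1 − 0.33) = 0.8358
logit = ln(0.8358/0.1642) = 1.6275
theta = b + logit/(a) = -1.3 + 1.6275/0.5700 = 1.5552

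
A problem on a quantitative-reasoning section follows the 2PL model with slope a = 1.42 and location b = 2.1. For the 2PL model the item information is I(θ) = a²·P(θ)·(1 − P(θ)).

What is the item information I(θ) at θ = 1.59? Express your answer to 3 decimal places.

P = 1/(1+e^{0.7242}) = 0.3265
P(1−P) = 0.3265 × 0.6735 = 0.2199
I = a² × P(1−P) = 1.42² × 0.2199 = 0.44338

0.443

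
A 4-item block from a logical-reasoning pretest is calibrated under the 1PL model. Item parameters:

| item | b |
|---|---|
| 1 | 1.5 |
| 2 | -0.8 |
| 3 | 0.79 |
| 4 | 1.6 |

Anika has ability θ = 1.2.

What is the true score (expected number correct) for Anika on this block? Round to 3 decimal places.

P(θ) = 1 / (1 + exp(−(θ − b)))
P_1 = 1/(1+e^{0.3000}) = 0.4256
P_2 = 1/(1+e^{-2.0000}) = 0.8808
P_3 = 1/(1+e^{-0.4100}) = 0.6011
P_4 = 1/(1+e^{0.4000}) = 0.4013
E[score] = 0.4256 + 0.8808 + 0.6011 + 0.4013 = 2.3088

2.309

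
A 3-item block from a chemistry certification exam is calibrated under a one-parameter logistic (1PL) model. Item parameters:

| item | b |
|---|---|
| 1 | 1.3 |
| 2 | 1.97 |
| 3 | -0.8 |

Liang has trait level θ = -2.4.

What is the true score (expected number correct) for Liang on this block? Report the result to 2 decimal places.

P(θ) = 1 / (1 + exp(−(θ − b)))
P_1 = 1/(1+e^{3.7000}) = 0.0241
P_2 = 1/(1+e^{4.3700}) = 0.0125
P_3 = 1/(1+e^{1.6000}) = 0.1680
E[score] = 0.0241 + 0.0125 + 0.1680 = 0.2046

0.20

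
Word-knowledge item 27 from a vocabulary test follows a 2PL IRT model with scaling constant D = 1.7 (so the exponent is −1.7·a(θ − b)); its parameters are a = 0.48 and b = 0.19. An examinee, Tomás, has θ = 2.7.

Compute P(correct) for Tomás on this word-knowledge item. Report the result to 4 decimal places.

0.8858

P(θ) = 1 / (1 + exp(−D·a(θ − b)))
Exponent: 1.7 × 0.48 × (2.7 − 0.19) = 2.0482
1/(1 + e^{-2.0482}) = 0.8858
P = 0.8858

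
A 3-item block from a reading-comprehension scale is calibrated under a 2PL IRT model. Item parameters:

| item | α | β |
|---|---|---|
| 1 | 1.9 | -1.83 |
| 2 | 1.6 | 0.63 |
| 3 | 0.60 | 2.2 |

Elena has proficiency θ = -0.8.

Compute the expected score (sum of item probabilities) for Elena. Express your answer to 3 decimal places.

P(θ) = 1 / (1 + exp(−α(θ − β)))
P_1 = 1/(1+e^{-1.9570}) = 0.8762
P_2 = 1/(1+e^{2.2880}) = 0.0921
P_3 = 1/(1+e^{1.8000}) = 0.1419
E[score] = 0.8762 + 0.0921 + 0.1419 = 1.1102

1.110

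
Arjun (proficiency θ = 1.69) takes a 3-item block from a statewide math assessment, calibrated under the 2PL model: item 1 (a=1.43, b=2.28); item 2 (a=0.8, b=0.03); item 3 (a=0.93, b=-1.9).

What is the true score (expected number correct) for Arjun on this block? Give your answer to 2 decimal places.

P(θ) = 1 / (1 + exp(−a(θ − b)))
P_1 = 1/(1+e^{0.8437}) = 0.3008
P_2 = 1/(1+e^{-1.3280}) = 0.7905
P_3 = 1/(1+e^{-3.3387}) = 0.9657
E[score] = 0.3008 + 0.7905 + 0.9657 = 2.0570

2.06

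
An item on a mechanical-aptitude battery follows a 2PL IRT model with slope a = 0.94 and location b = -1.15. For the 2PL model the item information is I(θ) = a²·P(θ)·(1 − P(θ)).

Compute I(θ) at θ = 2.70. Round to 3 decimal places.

0.022

P = 1/(1+e^{-3.6190}) = 0.9739
P(1−P) = 0.9739 × 0.0261 = 0.0254
I = a² × P(1−P) = 0.94² × 0.0254 = 0.02247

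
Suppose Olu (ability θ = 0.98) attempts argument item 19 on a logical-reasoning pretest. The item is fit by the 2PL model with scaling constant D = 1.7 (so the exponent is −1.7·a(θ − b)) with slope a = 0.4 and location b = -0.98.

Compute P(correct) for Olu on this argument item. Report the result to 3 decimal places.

P(θ) = 1 / (1 + exp(−D·a(θ − b)))
Exponent: 1.7 × 0.4 × (0.98 − (-0.98)) = 1.3328
1/(1 + e^{-1.3328}) = 0.7913
P = 0.7913

0.791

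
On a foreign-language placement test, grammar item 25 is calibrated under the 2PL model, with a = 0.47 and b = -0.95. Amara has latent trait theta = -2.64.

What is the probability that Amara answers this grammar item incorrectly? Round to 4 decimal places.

0.6888

P(theta) = 1 / (1 + exp(−a(theta − b)))
Exponent: 0.47 × (-2.64 − (-0.95)) = -0.7943
1/(1 + e^{0.7943}) = 0.3112
P(incorrect) = 1 − 0.3112 = 0.6888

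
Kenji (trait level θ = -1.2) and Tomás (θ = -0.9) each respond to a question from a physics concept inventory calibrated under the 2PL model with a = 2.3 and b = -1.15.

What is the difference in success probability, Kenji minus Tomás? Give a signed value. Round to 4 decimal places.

-0.1686

P(θ) = 1 / (1 + exp(−a(θ − b)))
P(Kenji) = 0.4713  [exponent -0.1150]
P(Tomás) = 0.6399  [exponent 0.5750]
Difference = 0.4713 − 0.6399 = -0.1686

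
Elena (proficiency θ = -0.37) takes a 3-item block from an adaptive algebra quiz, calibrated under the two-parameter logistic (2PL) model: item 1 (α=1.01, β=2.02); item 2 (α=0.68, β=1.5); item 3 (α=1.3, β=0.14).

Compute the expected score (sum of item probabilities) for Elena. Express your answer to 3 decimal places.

0.641

P(θ) = 1 / (1 + exp(−α(θ − β)))
P_1 = 1/(1+e^{2.4139}) = 0.0821
P_2 = 1/(1+e^{1.2716}) = 0.2190
P_3 = 1/(1+e^{0.6630}) = 0.3401
E[score] = 0.0821 + 0.2190 + 0.3401 = 0.6412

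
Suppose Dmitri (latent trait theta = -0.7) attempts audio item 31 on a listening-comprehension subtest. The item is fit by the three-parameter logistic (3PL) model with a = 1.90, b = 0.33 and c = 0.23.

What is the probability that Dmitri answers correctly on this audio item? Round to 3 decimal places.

0.325

P(theta) = c + (1 − c) · 1 / (1 + exp(−a(theta − b)))
Exponent: 1.90 × (-0.7 − 0.33) = -1.9570
1/(1 + e^{1.9570}) = 0.1238
P = 0.23 + 0.77 × 0.1238 = 0.3253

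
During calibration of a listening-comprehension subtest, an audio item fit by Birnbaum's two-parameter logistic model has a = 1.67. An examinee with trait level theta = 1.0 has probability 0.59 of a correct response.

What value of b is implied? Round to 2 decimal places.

P(theta) = 1 / (1 + exp(−a(theta − b)))
logit(0.59) = ln(0.59/0.41) = 0.3640
b = theta − logit/(a) = 1.0 − 0.3640/1.6700 = 0.7821

0.78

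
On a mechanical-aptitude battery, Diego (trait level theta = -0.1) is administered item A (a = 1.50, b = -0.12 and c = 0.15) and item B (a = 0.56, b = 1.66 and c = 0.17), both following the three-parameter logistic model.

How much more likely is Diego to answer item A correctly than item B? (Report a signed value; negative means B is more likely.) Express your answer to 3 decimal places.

0.186

P(theta) = c + (1 − c) · 1 / (1 + exp(−a(theta − b)))
P_A = 0.5814
P_B = 0.3956
P_A − P_B = 0.1858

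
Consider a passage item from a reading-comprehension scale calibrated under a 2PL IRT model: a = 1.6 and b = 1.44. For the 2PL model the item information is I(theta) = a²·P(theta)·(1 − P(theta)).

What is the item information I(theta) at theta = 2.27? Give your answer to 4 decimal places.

0.4239

P = 1/(1+e^{-1.3280}) = 0.7905
P(1−P) = 0.7905 × 0.2095 = 0.1656
I = a² × P(1−P) = 1.6² × 0.1656 = 0.42395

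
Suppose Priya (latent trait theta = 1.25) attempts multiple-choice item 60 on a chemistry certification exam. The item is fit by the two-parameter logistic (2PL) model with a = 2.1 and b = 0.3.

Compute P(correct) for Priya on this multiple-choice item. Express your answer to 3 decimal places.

0.880

P(theta) = 1 / (1 + exp(−a(theta − b)))
Exponent: 2.1 × (1.25 − 0.3) = 1.9950
1/(1 + e^{-1.9950}) = 0.8803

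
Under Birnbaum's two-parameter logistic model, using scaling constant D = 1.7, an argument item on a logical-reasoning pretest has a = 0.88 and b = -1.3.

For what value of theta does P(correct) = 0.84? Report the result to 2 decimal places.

-0.19

P(theta) = 1 / (1 + exp(−D·a(theta − b)))
logit = ln(0.8400/0.1600) = 1.6582
theta = b + logit/(1.7·a) = -1.3 + 1.6582/1.4960 = -0.1916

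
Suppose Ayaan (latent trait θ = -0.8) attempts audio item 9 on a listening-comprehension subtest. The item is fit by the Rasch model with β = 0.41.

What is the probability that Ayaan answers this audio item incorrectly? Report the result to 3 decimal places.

P(θ) = 1 / (1 + exp(−(θ − β)))
Exponent: (-0.8 − 0.41) = -1.2100
1/(1 + e^{1.2100}) = 0.2297
P = 0.2297
P(incorrect) = 1 − 0.2297 = 0.7703

0.770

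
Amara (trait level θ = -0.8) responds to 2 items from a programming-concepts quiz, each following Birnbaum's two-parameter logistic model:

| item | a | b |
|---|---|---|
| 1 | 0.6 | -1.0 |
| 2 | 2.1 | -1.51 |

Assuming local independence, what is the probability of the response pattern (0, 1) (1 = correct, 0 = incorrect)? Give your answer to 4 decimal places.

P(θ) = 1 / (1 + exp(−a(θ − b)))
P_1 = 1/(1+e^{-0.1200}) = 0.5300
P_2 = 1/(1+e^{-1.4910}) = 0.8162
L = (1−P_1) × P_2 = 0.4700 × 0.8162 = 0.38366

0.3837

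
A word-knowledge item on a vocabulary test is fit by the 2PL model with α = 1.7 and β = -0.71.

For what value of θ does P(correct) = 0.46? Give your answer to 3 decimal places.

P(θ) = 1 / (1 + exp(−α(θ − β)))
logit = ln(0.4600/0.5400) = -0.1603
θ = β + logit/(α) = -0.71 + (-0.1603)/1.7000 = -0.8043

-0.804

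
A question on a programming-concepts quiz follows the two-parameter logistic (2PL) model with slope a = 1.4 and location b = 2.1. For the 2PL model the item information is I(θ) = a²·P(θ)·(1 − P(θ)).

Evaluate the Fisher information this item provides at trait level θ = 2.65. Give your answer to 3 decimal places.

0.424

P = 1/(1+e^{-0.7700}) = 0.6835
P(1−P) = 0.6835 × 0.3165 = 0.2163
I = a² × P(1−P) = 1.4² × 0.2163 = 0.42399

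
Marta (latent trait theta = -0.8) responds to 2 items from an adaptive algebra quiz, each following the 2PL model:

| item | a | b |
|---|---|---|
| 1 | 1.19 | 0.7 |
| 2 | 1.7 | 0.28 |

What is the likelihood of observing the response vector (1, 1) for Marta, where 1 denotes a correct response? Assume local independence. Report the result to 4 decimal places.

P(theta) = 1 / (1 + exp(−a(theta − b)))
P_1 = 1/(1+e^{1.7850}) = 0.1437
P_2 = 1/(1+e^{1.8360}) = 0.1375
L = P_1 × P_2 = 0.1437 × 0.1375 = 0.01976

0.0198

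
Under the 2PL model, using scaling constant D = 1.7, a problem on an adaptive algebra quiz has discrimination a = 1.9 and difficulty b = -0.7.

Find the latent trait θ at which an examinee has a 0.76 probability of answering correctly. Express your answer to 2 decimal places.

-0.34

P(θ) = 1 / (1 + exp(−D·a(θ − b)))
logit = ln(0.7600/0.2400) = 1.1527
θ = b + logit/(1.7·a) = -0.7 + 1.1527/3.2300 = -0.3431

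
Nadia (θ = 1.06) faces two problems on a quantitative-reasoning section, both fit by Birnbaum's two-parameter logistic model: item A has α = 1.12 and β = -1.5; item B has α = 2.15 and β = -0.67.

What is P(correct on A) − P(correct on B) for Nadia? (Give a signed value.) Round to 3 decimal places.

P(θ) = 1 / (1 + exp(−α(θ − β)))
P_A = 0.9462
P_B = 0.9763
P_A − P_B = -0.0301

-0.030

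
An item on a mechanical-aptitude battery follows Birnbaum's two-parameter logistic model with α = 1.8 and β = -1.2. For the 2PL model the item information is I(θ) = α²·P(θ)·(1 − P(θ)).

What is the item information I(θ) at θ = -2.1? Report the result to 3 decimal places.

0.447

P = 1/(1+e^{1.6200}) = 0.1652
P(1−P) = 0.1652 × 0.8348 = 0.1379
I = α² × P(1−P) = 1.8² × 0.1379 = 0.44684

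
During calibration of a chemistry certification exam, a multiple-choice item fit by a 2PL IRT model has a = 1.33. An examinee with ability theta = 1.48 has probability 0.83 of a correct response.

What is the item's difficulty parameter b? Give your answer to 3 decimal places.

P(theta) = 1 / (1 + exp(−a(theta − b)))
logit(0.83) = ln(0.83/0.17) = 1.5856
b = theta − logit/(a) = 1.48 − 1.5856/1.3300 = 0.2878

0.288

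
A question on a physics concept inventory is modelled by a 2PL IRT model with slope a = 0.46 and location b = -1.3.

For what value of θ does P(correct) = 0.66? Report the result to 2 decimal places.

0.14

P(θ) = 1 / (1 + exp(−a(θ − b)))
logit = ln(0.6600/0.3400) = 0.6633
θ = b + logit/(a) = -1.3 + 0.6633/0.4600 = 0.1419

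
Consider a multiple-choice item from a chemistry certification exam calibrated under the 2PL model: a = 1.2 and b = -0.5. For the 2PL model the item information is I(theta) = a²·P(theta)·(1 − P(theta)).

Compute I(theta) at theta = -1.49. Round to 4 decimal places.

P = 1/(1+e^{1.1880}) = 0.2336
P(1−P) = 0.2336 × 0.7664 = 0.1790
I = a² × P(1−P) = 1.2² × 0.1790 = 0.25782

0.2578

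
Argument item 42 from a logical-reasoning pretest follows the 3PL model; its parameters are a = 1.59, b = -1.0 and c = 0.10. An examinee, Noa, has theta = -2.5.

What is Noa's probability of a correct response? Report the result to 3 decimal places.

P(theta) = c + (1 − c) · 1 / (1 + exp(−a(theta − b)))
Exponent: 1.59 × (-2.5 − (-1.0)) = -2.3850
1/(1 + e^{2.3850}) = 0.0843
P = 0.10 + 0.90 × 0.0843 = 0.1759

0.176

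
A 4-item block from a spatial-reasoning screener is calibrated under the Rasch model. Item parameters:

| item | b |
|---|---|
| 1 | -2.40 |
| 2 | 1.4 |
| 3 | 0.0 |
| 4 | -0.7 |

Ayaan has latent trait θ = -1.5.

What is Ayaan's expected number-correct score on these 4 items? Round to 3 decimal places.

P(θ) = 1 / (1 + exp(−(θ − b)))
P_1 = 1/(1+e^{-0.9000}) = 0.7109
P_2 = 1/(1+e^{2.9000}) = 0.0522
P_3 = 1/(1+e^{1.5000}) = 0.1824
P_4 = 1/(1+e^{0.8000}) = 0.3100
E[score] = 0.7109 + 0.0522 + 0.1824 + 0.3100 = 1.2556

1.256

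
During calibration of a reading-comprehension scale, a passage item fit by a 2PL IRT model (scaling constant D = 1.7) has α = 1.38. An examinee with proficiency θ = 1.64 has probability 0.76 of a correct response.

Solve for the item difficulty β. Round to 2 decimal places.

1.15

P(θ) = 1 / (1 + exp(−D·α(θ − β)))
logit(0.76) = ln(0.76/0.24) = 1.1527
β = θ − logit/(1.7·α) = 1.64 − 1.1527/2.3460 = 1.1487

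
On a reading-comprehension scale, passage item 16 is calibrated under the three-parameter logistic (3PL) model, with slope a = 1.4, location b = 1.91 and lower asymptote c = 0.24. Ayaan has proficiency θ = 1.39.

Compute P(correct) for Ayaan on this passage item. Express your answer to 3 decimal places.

P(θ) = c + (1 − c) · 1 / (1 + exp(−a(θ − b)))
Exponent: 1.4 × (1.39 − 1.91) = -0.7280
1/(1 + e^{0.7280}) = 0.3256
P = 0.24 + 0.76 × 0.3256 = 0.4875

0.487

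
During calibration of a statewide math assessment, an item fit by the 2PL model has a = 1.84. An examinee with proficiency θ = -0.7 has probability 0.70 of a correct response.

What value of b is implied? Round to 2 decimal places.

P(θ) = 1 / (1 + exp(−a(θ − b)))
logit(0.70) = ln(0.70/0.30) = 0.8473
b = θ − logit/(a) = -0.7 − 0.8473/1.8400 = -1.1605

-1.16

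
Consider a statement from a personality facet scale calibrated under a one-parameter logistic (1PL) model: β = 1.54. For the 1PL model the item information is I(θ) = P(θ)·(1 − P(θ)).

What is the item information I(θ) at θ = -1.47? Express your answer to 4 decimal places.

0.0448

P = 1/(1+e^{3.0100}) = 0.0470
P(1−P) = 0.0470 × 0.9530 = 0.0448
I = P(1−P) = 0.04477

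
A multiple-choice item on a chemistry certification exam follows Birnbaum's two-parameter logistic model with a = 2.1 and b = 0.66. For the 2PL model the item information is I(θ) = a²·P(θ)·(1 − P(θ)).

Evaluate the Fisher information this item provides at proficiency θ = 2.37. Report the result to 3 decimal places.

P = 1/(1+e^{-3.5910}) = 0.9732
P(1−P) = 0.9732 × 0.0268 = 0.0261
I = a² × P(1−P) = 2.1² × 0.0261 = 0.11515

0.115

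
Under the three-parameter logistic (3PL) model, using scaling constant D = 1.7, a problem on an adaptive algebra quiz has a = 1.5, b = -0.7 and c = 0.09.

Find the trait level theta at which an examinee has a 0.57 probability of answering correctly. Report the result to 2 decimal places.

-0.66

P(theta) = c + (1 − c) · 1 / (1 + exp(−D·a(theta − b)))
Remove guessing floor: (0.57 − 0.09)/(1 − 0.09) = 0.5275
logit = ln(0.5275/0.4725) = 0.1100
theta = b + logit/(1.7·a) = -0.7 + 0.1100/2.5500 = -0.6569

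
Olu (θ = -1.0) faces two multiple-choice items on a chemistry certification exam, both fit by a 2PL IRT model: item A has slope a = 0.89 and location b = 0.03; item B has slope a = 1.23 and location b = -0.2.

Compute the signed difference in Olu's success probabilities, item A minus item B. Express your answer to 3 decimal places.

0.014

P(θ) = 1 / (1 + exp(−a(θ − b)))
P_A = 0.2856
P_B = 0.2721
P_A − P_B = 0.0135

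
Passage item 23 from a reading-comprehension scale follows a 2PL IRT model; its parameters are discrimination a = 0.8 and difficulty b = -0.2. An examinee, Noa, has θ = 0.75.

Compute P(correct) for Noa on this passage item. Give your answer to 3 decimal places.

0.681

P(θ) = 1 / (1 + exp(−a(θ − b)))
Exponent: 0.8 × (0.75 − (-0.2)) = 0.7600
1/(1 + e^{-0.7600}) = 0.6814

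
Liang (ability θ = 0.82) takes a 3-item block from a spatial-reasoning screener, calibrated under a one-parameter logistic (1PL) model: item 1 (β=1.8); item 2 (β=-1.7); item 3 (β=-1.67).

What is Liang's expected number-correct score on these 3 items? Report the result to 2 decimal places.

2.12

P(θ) = 1 / (1 + exp(−(θ − β)))
P_1 = 1/(1+e^{0.9800}) = 0.2729
P_2 = 1/(1+e^{-2.5200}) = 0.9255
P_3 = 1/(1+e^{-2.4900}) = 0.9234
E[score] = 0.2729 + 0.9255 + 0.9234 = 2.1219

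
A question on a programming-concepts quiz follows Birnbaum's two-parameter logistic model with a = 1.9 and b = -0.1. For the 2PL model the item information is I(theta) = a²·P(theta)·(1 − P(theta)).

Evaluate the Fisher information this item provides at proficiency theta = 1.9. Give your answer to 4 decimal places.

0.0773

P = 1/(1+e^{-3.8000}) = 0.9781
P(1−P) = 0.9781 × 0.0219 = 0.0214
I = a² × P(1−P) = 1.9² × 0.0214 = 0.07726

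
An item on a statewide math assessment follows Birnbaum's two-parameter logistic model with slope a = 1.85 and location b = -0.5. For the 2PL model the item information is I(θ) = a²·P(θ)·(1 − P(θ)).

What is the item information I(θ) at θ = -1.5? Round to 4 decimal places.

0.4018

P = 1/(1+e^{1.8500}) = 0.1359
P(1−P) = 0.1359 × 0.8641 = 0.1174
I = a² × P(1−P) = 1.85² × 0.1174 = 0.40184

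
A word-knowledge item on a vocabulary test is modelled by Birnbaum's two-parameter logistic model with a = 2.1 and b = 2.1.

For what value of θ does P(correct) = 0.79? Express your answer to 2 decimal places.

P(θ) = 1 / (1 + exp(−a(θ − b)))
logit = ln(0.7900/0.2100) = 1.3249
θ = b + logit/(a) = 2.1 + 1.3249/2.1000 = 2.7309

2.73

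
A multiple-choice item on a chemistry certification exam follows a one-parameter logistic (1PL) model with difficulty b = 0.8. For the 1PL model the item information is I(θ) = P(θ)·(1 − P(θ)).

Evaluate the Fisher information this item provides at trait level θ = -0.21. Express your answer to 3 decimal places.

0.196

P = 1/(1+e^{1.0100}) = 0.2670
P(1−P) = 0.2670 × 0.7330 = 0.1957
I = P(1−P) = 0.19570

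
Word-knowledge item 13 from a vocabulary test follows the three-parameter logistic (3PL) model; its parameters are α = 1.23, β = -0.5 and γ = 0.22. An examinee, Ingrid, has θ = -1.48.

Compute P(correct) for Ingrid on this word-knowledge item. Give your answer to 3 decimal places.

P(θ) = γ + (1 − γ) · 1 / (1 + exp(−α(θ − β)))
Exponent: 1.23 × (-1.48 − (-0.5)) = -1.2054
1/(1 + e^{1.2054}) = 0.2305
P = 0.22 + 0.78 × 0.2305 = 0.3998

0.400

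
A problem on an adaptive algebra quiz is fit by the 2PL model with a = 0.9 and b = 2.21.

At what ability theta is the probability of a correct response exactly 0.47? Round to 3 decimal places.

P(theta) = 1 / (1 + exp(−a(theta − b)))
logit = ln(0.4700/0.5300) = -0.1201
theta = b + logit/(a) = 2.21 + (-0.1201)/0.9000 = 2.0765

2.077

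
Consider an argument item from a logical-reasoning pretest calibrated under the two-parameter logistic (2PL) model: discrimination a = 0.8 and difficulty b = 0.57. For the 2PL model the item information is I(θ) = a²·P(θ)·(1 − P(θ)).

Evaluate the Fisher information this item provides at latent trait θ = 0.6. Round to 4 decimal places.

0.1600

P = 1/(1+e^{-0.0240}) = 0.5060
P(1−P) = 0.5060 × 0.4940 = 0.2500
I = a² × P(1−P) = 0.8² × 0.2500 = 0.15998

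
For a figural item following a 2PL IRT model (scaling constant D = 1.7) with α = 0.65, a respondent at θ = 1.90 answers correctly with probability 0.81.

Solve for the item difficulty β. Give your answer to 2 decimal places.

0.59

P(θ) = 1 / (1 + exp(−D·α(θ − β)))
logit(0.81) = ln(0.81/0.19) = 1.4500
β = θ − logit/(1.7·α) = 1.90 − 1.4500/1.1050 = 0.5878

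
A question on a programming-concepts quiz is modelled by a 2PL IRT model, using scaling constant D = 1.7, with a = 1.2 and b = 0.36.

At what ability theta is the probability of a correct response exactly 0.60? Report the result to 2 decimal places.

0.56

P(theta) = 1 / (1 + exp(−D·a(theta − b)))
logit = ln(0.6000/0.4000) = 0.4055
theta = b + logit/(1.7·a) = 0.36 + 0.4055/2.0400 = 0.5588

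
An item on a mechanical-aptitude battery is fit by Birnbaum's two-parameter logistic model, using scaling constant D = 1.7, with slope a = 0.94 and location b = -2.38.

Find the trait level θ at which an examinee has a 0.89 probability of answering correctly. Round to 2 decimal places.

P(θ) = 1 / (1 + exp(−D·a(θ − b)))
logit = ln(0.8900/0.1100) = 2.0907
θ = b + logit/(1.7·a) = -2.38 + 2.0907/1.5980 = -1.0717

-1.07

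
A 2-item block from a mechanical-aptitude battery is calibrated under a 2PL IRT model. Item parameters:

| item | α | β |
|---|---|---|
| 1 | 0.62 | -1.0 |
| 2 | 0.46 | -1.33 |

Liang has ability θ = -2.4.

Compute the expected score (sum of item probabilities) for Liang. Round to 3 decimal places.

0.675

P(θ) = 1 / (1 + exp(−α(θ − β)))
P_1 = 1/(1+e^{0.8680}) = 0.2957
P_2 = 1/(1+e^{0.4922}) = 0.3794
E[score] = 0.2957 + 0.3794 = 0.6750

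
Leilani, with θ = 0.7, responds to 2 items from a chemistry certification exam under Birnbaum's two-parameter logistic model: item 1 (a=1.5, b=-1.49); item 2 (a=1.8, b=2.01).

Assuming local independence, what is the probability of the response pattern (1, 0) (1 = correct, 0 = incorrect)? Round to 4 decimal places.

0.8806

P(θ) = 1 / (1 + exp(−a(θ − b)))
P_1 = 1/(1+e^{-3.2850}) = 0.9639
P_2 = 1/(1+e^{2.3580}) = 0.0864
L = P_1 × (1−P_2) = 0.9639 × 0.9136 = 0.88060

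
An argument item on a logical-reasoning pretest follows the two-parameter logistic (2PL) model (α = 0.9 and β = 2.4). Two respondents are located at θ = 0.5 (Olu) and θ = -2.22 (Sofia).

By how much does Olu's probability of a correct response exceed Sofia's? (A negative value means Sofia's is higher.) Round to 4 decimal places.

P(θ) = 1 / (1 + exp(−α(θ − β)))
P(Olu) = 0.1532  [exponent -1.7100]
P(Sofia) = 0.0154  [exponent -4.1580]
Difference = 0.1532 − 0.0154 = 0.1378

0.1378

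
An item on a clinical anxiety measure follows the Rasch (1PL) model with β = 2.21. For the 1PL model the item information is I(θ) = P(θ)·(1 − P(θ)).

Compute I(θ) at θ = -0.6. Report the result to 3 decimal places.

P = 1/(1+e^{2.8100}) = 0.0568
P(1−P) = 0.0568 × 0.9432 = 0.0536
I = P(1−P) = 0.05356

0.054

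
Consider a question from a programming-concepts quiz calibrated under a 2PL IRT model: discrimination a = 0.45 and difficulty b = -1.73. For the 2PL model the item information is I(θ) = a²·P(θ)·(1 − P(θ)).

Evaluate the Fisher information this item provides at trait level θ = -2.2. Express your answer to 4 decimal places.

P = 1/(1+e^{0.2115}) = 0.4473
P(1−P) = 0.4473 × 0.5527 = 0.2472
I = a² × P(1−P) = 0.45² × 0.2472 = 0.05006

0.0501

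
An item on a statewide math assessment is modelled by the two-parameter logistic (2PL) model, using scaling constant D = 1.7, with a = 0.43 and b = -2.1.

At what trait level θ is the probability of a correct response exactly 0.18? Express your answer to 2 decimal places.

-4.17

P(θ) = 1 / (1 + exp(−D·a(θ − b)))
logit = ln(0.1800/0.8200) = -1.5163
θ = b + logit/(1.7·a) = -2.1 + (-1.5163)/0.7310 = -4.1743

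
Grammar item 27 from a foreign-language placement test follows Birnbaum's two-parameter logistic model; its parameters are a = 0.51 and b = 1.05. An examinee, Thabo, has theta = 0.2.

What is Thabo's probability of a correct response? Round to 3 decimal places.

0.393

P(theta) = 1 / (1 + exp(−a(theta − b)))
Exponent: 0.51 × (0.2 − 1.05) = -0.4335
1/(1 + e^{0.4335}) = 0.3933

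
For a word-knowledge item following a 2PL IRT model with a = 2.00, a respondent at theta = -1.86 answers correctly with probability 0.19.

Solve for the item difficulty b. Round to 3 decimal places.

-1.135

P(theta) = 1 / (1 + exp(−a(theta − b)))
logit(0.19) = ln(0.19/0.81) = -1.4500
b = theta − logit/(a) = -1.86 − (-1.4500)/2.0000 = -1.1350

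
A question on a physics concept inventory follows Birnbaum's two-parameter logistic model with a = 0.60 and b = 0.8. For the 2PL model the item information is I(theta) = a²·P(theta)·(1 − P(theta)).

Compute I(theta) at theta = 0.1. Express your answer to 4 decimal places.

0.0861

P = 1/(1+e^{0.4200}) = 0.3965
P(1−P) = 0.3965 × 0.6035 = 0.2393
I = a² × P(1−P) = 0.60² × 0.2393 = 0.08614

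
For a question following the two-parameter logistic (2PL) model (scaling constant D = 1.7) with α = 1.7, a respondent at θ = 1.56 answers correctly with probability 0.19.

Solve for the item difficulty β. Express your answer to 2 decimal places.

2.06

P(θ) = 1 / (1 + exp(−D·α(θ − β)))
logit(0.19) = ln(0.19/0.81) = -1.4500
β = θ − logit/(1.7·α) = 1.56 − (-1.4500)/2.8900 = 2.0617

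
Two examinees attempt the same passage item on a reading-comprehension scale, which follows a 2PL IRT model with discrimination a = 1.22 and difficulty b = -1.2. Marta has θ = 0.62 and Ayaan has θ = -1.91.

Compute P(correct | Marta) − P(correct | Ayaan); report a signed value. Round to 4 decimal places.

P(θ) = 1 / (1 + exp(−a(θ − b)))
P(Marta) = 0.9021  [exponent 2.2204]
P(Ayaan) = 0.2960  [exponent -0.8662]
Difference = 0.9021 − 0.2960 = 0.6060

0.6060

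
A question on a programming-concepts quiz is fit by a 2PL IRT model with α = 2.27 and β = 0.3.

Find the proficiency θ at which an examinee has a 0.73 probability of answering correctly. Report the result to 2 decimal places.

P(θ) = 1 / (1 + exp(−α(θ − β)))
logit = ln(0.7300/0.2700) = 0.9946
θ = β + logit/(α) = 0.3 + 0.9946/2.2700 = 0.7382

0.74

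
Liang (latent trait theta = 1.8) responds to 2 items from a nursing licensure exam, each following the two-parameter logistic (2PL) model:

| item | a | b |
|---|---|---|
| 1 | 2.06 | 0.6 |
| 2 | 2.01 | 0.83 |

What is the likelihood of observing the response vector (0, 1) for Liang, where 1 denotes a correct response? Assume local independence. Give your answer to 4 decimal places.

P(theta) = 1 / (1 + exp(−a(theta − b)))
P_1 = 1/(1+e^{-2.4720}) = 0.9222
P_2 = 1/(1+e^{-1.9497}) = 0.8754
L = (1−P_1) × P_2 = 0.0778 × 0.8754 = 0.06815

0.0681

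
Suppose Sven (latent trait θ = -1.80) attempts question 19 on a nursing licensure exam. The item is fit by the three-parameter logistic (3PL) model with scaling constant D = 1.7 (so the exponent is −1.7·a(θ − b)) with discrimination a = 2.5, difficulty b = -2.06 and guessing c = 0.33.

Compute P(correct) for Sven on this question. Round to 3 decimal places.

0.833

P(θ) = c + (1 − c) · 1 / (1 + exp(−D·a(θ − b)))
Exponent: 1.7 × 2.5 × (-1.80 − (-2.06)) = 1.1050
1/(1 + e^{-1.1050}) = 0.7512
P = 0.33 + 0.67 × 0.7512 = 0.8333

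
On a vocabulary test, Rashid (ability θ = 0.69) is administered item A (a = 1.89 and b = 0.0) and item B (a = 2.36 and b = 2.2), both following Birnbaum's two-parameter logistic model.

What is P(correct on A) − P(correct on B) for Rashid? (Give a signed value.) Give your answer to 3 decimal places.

P(θ) = 1 / (1 + exp(−a(θ − b)))
P_A = 0.7865
P_B = 0.0276
P_A − P_B = 0.7590

0.759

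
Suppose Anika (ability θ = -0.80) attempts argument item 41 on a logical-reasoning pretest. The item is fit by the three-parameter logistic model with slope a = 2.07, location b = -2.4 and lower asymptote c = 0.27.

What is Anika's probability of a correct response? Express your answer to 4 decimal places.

0.9743

P(θ) = c + (1 − c) · 1 / (1 + exp(−a(θ − b)))
Exponent: 2.07 × (-0.80 − (-2.4)) = 3.3120
1/(1 + e^{-3.3120}) = 0.9648
P = 0.27 + 0.73 × 0.9648 = 0.9743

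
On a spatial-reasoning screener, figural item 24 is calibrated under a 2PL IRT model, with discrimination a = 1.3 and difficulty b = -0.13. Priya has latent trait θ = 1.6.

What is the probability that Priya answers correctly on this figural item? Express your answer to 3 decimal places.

P(θ) = 1 / (1 + exp(−a(θ − b)))
Exponent: 1.3 × (1.6 − (-0.13)) = 2.2490
1/(1 + e^{-2.2490}) = 0.9046

0.905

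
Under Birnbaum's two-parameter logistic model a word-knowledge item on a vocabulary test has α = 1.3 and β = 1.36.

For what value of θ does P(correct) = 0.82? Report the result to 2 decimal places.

2.53

P(θ) = 1 / (1 + exp(−α(θ − β)))
logit = ln(0.8200/0.1800) = 1.5163
θ = β + logit/(α) = 1.36 + 1.5163/1.3000 = 2.5264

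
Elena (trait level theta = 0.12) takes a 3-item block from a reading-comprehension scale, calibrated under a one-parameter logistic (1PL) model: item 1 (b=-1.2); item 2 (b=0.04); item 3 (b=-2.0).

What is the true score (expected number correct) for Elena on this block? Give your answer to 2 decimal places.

P(theta) = 1 / (1 + exp(−(theta − b)))
P_1 = 1/(1+e^{-1.3200}) = 0.7892
P_2 = 1/(1+e^{-0.0800}) = 0.5200
P_3 = 1/(1+e^{-2.1200}) = 0.8928
E[score] = 0.7892 + 0.5200 + 0.8928 = 2.2020

2.20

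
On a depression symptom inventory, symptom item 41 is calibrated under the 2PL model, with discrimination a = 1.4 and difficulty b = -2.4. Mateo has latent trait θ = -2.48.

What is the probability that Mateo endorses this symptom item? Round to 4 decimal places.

P(θ) = 1 / (1 + exp(−a(θ − b)))
Exponent: 1.4 × (-2.48 − (-2.4)) = -0.1120
1/(1 + e^{0.1120}) = 0.4720

0.4720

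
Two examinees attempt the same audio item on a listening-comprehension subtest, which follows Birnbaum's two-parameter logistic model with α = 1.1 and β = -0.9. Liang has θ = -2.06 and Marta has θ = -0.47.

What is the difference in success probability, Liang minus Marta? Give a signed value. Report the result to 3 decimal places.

P(θ) = 1 / (1 + exp(−α(θ − β)))
P(Liang) = 0.2182  [exponent -1.2760]
P(Marta) = 0.6161  [exponent 0.4730]
Difference = 0.2182 − 0.6161 = -0.3979

-0.398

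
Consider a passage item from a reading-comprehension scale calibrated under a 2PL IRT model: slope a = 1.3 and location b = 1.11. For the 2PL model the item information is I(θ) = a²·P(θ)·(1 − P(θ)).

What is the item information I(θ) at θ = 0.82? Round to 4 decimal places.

P = 1/(1+e^{0.3770}) = 0.4069
P(1−P) = 0.4069 × 0.5931 = 0.2413
I = a² × P(1−P) = 1.3² × 0.2413 = 0.40784

0.4078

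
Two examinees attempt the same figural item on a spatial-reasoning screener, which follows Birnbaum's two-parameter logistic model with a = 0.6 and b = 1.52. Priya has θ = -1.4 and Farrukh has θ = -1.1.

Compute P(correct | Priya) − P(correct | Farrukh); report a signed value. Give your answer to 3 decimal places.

-0.024

P(θ) = 1 / (1 + exp(−a(θ − b)))
P(Priya) = 0.1478  [exponent -1.7520]
P(Farrukh) = 0.1719  [exponent -1.5720]
Difference = 0.1478 − 0.1719 = -0.0241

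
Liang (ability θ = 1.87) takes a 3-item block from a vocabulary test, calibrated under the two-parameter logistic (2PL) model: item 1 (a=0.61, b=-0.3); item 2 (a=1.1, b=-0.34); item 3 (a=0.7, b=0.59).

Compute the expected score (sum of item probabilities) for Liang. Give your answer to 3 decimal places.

P(θ) = 1 / (1 + exp(−a(θ − b)))
P_1 = 1/(1+e^{-1.3237}) = 0.7898
P_2 = 1/(1+e^{-2.4310}) = 0.9192
P_3 = 1/(1+e^{-0.8960}) = 0.7101
E[score] = 0.7898 + 0.9192 + 0.7101 = 2.4191

2.419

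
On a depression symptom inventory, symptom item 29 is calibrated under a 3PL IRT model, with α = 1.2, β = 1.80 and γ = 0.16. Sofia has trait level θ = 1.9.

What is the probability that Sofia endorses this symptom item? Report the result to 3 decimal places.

0.605

P(θ) = γ + (1 − γ) · 1 / (1 + exp(−α(θ − β)))
Exponent: 1.2 × (1.9 − 1.80) = 0.1200
1/(1 + e^{-0.1200}) = 0.5300
P = 0.16 + 0.84 × 0.5300 = 0.6052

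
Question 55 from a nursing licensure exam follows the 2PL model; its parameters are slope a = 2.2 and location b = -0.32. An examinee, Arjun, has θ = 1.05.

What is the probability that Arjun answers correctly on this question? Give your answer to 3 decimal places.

0.953

P(θ) = 1 / (1 + exp(−a(θ − b)))
Exponent: 2.2 × (1.05 − (-0.32)) = 3.0140
1/(1 + e^{-3.0140}) = 0.9532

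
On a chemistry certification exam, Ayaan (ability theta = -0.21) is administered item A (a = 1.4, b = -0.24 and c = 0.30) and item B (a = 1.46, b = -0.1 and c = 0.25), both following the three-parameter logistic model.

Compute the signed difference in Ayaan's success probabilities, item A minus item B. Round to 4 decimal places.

P(theta) = c + (1 − c) · 1 / (1 + exp(−a(theta − b)))
P_A = 0.6573
P_B = 0.5950
P_A − P_B = 0.0624

0.0624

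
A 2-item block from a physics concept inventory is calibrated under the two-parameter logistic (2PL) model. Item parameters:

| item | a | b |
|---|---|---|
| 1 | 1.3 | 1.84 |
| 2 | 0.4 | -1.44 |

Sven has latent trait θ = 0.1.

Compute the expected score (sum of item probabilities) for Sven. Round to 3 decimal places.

0.744

P(θ) = 1 / (1 + exp(−a(θ − b)))
P_1 = 1/(1+e^{2.2620}) = 0.0943
P_2 = 1/(1+e^{-0.6160}) = 0.6493
E[score] = 0.0943 + 0.6493 = 0.7436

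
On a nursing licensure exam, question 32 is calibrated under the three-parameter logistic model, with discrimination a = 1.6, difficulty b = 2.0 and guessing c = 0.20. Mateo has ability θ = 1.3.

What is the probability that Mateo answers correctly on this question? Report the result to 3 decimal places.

P(θ) = c + (1 − c) · 1 / (1 + exp(−a(θ − b)))
Exponent: 1.6 × (1.3 − 2.0) = -1.1200
1/(1 + e^{1.1200}) = 0.2460
P = 0.20 + 0.80 × 0.2460 = 0.3968

0.397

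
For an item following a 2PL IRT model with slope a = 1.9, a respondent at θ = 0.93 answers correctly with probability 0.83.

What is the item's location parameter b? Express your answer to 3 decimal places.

P(θ) = 1 / (1 + exp(−a(θ − b)))
logit(0.83) = ln(0.83/0.17) = 1.5856
b = θ − logit/(a) = 0.93 − 1.5856/1.9000 = 0.0955

0.095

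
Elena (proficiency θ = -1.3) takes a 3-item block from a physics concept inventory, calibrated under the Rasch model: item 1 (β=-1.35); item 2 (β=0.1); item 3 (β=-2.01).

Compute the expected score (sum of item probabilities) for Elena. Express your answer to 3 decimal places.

1.381

P(θ) = 1 / (1 + exp(−(θ − β)))
P_1 = 1/(1+e^{-0.0500}) = 0.5125
P_2 = 1/(1+e^{1.4000}) = 0.1978
P_3 = 1/(1+e^{-0.7100}) = 0.6704
E[score] = 0.5125 + 0.1978 + 0.6704 = 1.3807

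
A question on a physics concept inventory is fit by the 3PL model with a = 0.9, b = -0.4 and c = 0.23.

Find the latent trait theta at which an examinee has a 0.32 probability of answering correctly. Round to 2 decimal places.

P(theta) = c + (1 − c) · 1 / (1 + exp(−a(theta − b)))
Remove guessing floor: (0.32 − 0.23)/(1 − 0.23) = 0.1169
logit = ln(0.1169/0.8831) = -2.0223
theta = b + logit/(a) = -0.4 + (-2.0223)/0.9000 = -2.6470

-2.65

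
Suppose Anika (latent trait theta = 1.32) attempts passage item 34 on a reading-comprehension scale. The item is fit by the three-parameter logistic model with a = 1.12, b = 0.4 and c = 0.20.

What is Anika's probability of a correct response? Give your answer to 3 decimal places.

0.790

P(theta) = c + (1 − c) · 1 / (1 + exp(−a(theta − b)))
Exponent: 1.12 × (1.32 − 0.4) = 1.0304
1/(1 + e^{-1.0304}) = 0.7370
P = 0.20 + 0.80 × 0.7370 = 0.7896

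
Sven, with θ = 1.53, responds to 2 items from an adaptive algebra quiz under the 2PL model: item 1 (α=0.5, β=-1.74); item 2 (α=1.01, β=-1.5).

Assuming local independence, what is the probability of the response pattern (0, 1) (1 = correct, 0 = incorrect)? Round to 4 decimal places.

0.1558

P(θ) = 1 / (1 + exp(−α(θ − β)))
P_1 = 1/(1+e^{-1.6350}) = 0.8369
P_2 = 1/(1+e^{-3.0603}) = 0.9552
L = (1−P_1) × P_2 = 0.1631 × 0.9552 = 0.15584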